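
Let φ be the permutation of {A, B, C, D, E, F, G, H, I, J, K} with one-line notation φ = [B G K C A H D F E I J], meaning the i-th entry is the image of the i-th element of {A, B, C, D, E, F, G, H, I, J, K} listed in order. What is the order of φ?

18

Writing φ as disjoint cycles, the cycle lengths are 9, 2.
Since disjoint cycles commute, ord(φ) = lcm(9, 2) = 18.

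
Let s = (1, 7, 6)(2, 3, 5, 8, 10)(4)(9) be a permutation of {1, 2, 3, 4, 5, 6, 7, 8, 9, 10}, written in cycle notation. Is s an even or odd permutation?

The cycle lengths are 5, 3, 1, 1.
A cycle of length ℓ contributes ℓ−1 transpositions, so s is a product of 4 + 2 = 6 transpositions — even.

even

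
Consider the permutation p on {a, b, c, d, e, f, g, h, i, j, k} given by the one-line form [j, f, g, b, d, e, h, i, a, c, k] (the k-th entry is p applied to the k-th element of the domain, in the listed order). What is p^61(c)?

g

Tracing c → g → … returns to c after 6 steps, so c lies in a 6-cycle (a j c g h i).
On a 6-cycle, p^6 is the identity, so p^61 = p^1 there (61 ≡ 1 mod 6).
Advancing 1 step from c: c → g.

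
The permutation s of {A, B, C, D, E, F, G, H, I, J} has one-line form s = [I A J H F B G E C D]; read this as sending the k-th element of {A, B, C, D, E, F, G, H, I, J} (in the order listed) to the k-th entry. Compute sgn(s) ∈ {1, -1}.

1

In disjoint-cycle form the cycle lengths are 9, 1.
A cycle is odd iff its length is even; s has 0 even-length cycles, so sgn(s) = (−1)^0 and s is even.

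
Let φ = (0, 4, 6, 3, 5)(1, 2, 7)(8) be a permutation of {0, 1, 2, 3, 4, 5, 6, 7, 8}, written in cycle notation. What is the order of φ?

15

The disjoint cycles have lengths 5, 3, 1.
The order of φ is the least common multiple of its cycle lengths: lcm(5, 3) = 15.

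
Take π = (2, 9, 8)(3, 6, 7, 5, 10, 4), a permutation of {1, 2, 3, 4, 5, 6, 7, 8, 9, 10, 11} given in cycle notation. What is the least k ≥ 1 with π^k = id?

6

The cycle type of π is (6, 3, 1, 1).
Since disjoint cycles commute, ord(π) = lcm(6, 3) = 6.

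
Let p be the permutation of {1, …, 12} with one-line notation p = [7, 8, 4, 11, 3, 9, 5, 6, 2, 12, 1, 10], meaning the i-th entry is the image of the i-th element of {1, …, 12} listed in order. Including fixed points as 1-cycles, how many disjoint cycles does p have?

3

The cycle decomposition is (1, 7, 5, 3, 4, 11)(2, 8, 6, 9)(10, 12), which has 3 cycles (counting 1-cycles).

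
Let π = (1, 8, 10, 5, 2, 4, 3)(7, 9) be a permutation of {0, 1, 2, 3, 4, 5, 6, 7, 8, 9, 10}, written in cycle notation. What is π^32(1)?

2

1 lies in the 7-cycle (1, 8, 10, 5, 2, 4, 3).
Since the cycle has length 7, π^32 acts on it the same as π^4 (32 mod 7 = 4).
Advancing 4 steps from 1: 1 → 8 → 10 → 5 → 2.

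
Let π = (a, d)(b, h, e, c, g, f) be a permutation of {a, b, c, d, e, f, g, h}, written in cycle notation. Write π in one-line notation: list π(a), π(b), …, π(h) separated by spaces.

d h g a c b f e

Each element maps to the next entry in its cycle (wrapping to the front): a→d, b→h, c→g, d→a, e→c, f→b, g→f, h→e.
Listing these in domain order gives d h g a c b f e.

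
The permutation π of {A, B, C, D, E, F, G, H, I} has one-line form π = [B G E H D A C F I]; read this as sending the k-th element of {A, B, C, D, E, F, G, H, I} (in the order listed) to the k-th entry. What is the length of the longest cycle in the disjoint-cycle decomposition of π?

8

Decomposing into disjoint cycles gives (A B G C E D H F); the longest has length 8.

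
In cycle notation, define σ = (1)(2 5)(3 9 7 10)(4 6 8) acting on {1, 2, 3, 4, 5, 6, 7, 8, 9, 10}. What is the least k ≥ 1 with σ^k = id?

12

The disjoint cycles have lengths 4, 3, 2, 1.
Since disjoint cycles commute, ord(σ) = lcm(4, 3, 2) = 12.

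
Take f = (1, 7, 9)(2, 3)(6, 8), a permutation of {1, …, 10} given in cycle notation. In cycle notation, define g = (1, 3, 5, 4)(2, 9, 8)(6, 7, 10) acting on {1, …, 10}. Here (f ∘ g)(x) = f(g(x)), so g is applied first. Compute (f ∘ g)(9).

First apply g: g(9) = 8, then f(8) = 6. Thus (f ∘ g)(9) = 6.

6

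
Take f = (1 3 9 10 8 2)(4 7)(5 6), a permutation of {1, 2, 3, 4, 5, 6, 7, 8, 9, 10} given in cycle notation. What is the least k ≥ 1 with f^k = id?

The cycle type of f is (6, 2, 2).
The order is lcm(6, 2, 2) = 6.

6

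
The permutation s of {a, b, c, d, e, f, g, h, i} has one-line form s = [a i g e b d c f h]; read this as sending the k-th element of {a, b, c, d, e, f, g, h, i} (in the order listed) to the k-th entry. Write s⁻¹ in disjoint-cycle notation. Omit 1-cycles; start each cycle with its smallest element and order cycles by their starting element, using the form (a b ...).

The cycle decomposition of s is (b i h f d e)(c g).
The inverse reverses every cycle; in canonical form, s⁻¹ = (b e d f h i)(c g).

(b e d f h i)(c g)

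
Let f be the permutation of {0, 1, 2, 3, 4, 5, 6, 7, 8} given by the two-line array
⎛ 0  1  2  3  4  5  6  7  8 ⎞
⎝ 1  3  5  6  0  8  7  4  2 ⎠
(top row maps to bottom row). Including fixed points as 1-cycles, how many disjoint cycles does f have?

2

The cycle decomposition is (0 1 3 6 7 4)(2 5 8), which has 2 cycles (counting 1-cycles).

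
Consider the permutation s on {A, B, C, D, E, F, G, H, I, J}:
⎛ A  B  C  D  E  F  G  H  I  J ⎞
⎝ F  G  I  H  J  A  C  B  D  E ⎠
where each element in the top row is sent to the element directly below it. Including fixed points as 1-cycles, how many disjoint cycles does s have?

3

The cycle decomposition is (A, F)(B, G, C, I, D, H)(E, J), which has 3 cycles (counting 1-cycles).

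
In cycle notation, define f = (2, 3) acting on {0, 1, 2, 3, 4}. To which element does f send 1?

1

1 does not appear in any cycle of f, so it is a fixed point: f(1) = 1.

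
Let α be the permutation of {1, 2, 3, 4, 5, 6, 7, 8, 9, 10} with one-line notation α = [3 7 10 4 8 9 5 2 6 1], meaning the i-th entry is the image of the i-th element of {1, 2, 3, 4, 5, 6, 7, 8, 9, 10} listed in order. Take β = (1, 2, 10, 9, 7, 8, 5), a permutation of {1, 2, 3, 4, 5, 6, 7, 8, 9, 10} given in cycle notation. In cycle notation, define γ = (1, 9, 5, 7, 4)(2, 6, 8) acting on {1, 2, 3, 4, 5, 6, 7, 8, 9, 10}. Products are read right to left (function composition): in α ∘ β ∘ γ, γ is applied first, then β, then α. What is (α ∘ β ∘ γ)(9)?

(α ∘ β ∘ γ)(9) = α(β(γ(9))). γ(9) = 5, then β(5) = 1, then α(1) = 3, so the result is 3.

3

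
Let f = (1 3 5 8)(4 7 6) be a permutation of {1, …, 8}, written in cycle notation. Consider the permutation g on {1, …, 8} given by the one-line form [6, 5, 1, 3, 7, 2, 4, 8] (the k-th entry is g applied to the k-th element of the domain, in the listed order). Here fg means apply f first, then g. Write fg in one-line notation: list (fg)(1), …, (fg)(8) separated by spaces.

1 5 7 4 8 3 2 6

(fg)(x) = g(f(x)). Computing each image: g(f(1)) = g(3) = 1, g(f(2)) = g(2) = 5, g(f(3)) = g(5) = 7, g(f(4)) = g(7) = 4, g(f(5)) = g(8) = 8, g(f(6)) = g(4) = 3, g(f(7)) = g(6) = 2, g(f(8)) = g(1) = 6.
Hence fg = [1 5 7 4 8 3 2 6].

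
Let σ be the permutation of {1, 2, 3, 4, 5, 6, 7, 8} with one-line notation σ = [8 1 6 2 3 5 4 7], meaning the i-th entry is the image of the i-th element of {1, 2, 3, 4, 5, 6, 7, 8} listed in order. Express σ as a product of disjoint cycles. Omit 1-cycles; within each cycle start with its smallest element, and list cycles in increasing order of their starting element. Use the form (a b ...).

(1 8 7 4 2)(3 6 5)

Start at 1 and follow images: 1 → 8 → 7 → 4 → 2 → 1, giving the cycle (1 8 7 4 2).
Repeating from the next unused element and collecting all non-trivial cycles gives (1 8 7 4 2)(3 6 5).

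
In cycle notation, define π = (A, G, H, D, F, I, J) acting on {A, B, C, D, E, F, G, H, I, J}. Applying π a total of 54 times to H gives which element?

A

H lies in the 7-cycle (A, G, H, D, F, I, J).
Since the cycle has length 7, π^54 acts on it the same as π^5 (54 mod 7 = 5).
Stepping 5 places around the cycle: H → D → F → I → J → A.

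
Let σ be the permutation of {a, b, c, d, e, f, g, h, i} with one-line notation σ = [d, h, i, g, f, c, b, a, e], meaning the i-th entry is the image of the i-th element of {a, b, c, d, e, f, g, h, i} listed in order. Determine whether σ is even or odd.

In disjoint-cycle form the cycle lengths are 5, 4.
A cycle is odd iff its length is even; σ has 1 even-length cycle, so sgn(σ) = (−1)^1 and σ is odd.

odd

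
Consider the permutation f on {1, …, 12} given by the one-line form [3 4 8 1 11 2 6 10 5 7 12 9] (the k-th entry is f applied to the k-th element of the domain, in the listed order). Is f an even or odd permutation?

In disjoint-cycle form the cycle lengths are 8, 4.
A cycle is odd iff its length is even; f has 2 even-length cycles, so sgn(f) = (−1)^2 and f is even.

even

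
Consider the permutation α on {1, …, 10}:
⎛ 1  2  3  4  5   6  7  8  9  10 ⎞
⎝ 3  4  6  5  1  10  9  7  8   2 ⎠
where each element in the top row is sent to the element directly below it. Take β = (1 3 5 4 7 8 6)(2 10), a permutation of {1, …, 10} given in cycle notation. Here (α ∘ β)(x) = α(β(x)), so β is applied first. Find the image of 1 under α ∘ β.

6

β(1) = 3, then α(3) = 6; composing gives (α ∘ β)(1) = 6.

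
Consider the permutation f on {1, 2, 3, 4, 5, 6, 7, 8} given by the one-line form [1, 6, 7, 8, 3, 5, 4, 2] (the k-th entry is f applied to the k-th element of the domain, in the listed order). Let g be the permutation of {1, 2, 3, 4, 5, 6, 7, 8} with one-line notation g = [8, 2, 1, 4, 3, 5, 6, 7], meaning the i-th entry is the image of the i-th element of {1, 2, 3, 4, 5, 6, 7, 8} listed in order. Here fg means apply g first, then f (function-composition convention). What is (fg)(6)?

3

(fg)(6) = f(g(6)). g(6) = 5, then f(5) = 3. So (fg)(6) = 3.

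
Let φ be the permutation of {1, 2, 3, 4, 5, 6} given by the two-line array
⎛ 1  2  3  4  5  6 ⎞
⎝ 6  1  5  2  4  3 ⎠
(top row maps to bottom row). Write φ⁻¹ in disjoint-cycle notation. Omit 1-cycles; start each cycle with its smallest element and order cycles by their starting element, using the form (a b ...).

(1 2 4 5 3 6)

First write φ in disjoint cycles: (1 6 3 5 4 2).
Reversing each cycle (and rotating so the smallest element leads) gives φ⁻¹ = (1 2 4 5 3 6).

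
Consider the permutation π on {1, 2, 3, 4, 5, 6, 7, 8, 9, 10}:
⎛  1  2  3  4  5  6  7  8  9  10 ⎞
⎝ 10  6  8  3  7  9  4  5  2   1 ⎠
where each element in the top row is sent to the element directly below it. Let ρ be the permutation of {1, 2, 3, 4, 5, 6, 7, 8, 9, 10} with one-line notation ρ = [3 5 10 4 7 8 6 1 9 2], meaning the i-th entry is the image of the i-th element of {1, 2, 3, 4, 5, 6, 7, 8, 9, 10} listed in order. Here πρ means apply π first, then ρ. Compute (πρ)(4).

(πρ)(4) = ρ(π(4)). π(4) = 3, then ρ(3) = 10. So (πρ)(4) = 10.

10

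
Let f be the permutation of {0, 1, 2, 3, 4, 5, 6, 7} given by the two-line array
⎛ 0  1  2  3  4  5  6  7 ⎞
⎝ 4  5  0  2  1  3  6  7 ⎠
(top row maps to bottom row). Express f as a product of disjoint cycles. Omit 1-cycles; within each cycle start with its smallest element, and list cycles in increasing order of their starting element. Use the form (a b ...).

Start at 0 and follow images: 0 → 4 → 1 → 5 → 3 → 2 → 0, giving the cycle (0 4 1 5 3 2).
Repeating from the next unused element and collecting all non-trivial cycles gives (0 4 1 5 3 2).

(0 4 1 5 3 2)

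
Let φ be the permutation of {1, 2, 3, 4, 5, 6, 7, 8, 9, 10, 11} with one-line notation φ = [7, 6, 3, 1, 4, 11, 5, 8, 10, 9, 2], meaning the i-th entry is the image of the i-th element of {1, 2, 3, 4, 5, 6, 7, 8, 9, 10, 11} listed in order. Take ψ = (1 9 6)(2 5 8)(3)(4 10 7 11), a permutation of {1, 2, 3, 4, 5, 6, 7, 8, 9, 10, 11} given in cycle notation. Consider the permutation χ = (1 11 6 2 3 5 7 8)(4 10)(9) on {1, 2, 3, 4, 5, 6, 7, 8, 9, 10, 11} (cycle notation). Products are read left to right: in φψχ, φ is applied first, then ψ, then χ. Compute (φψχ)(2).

11

(φψχ)(2) = χ(ψ(φ(2))). φ(2) = 6, then ψ(6) = 1, then χ(1) = 11, so the result is 11.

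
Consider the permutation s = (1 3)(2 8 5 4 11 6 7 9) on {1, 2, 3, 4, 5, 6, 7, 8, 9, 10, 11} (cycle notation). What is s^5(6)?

6 lies in the 8-cycle (2 8 5 4 11 6 7 9).
Advancing 5 steps from 6: 6 → 7 → 9 → 2 → 8 → 5.

5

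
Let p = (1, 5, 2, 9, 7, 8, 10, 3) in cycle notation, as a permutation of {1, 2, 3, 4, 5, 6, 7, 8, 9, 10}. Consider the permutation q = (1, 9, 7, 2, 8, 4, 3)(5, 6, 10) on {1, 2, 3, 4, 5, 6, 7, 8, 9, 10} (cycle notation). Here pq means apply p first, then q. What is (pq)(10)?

1

(pq)(10) = q(p(10)). p(10) = 3, then q(3) = 1. So (pq)(10) = 1.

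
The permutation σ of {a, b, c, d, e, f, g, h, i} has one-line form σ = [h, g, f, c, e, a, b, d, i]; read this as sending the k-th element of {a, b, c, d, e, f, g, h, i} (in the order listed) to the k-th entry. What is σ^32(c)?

Tracing c → f → … returns to c after 5 steps, so c lies in a 5-cycle (a, h, d, c, f).
Since the cycle has length 5, σ^32 acts on it the same as σ^2 (32 mod 5 = 2).
Advancing 2 steps from c: c → f → a.

a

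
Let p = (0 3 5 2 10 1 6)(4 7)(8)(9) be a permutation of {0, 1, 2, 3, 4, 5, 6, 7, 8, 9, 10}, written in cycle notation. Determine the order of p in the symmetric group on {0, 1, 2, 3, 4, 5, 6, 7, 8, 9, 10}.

14

The disjoint cycles have lengths 7, 2, 1, 1.
The order of p is the least common multiple of its cycle lengths: lcm(7, 2) = 14.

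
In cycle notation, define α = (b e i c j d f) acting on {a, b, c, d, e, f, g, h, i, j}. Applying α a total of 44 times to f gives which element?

e

f lies in the 7-cycle (b e i c j d f).
Powers repeat with period 7 on this cycle, and 44 mod 7 = 2, so α^44(f) = α^2(f).
Advancing 2 steps from f: f → b → e.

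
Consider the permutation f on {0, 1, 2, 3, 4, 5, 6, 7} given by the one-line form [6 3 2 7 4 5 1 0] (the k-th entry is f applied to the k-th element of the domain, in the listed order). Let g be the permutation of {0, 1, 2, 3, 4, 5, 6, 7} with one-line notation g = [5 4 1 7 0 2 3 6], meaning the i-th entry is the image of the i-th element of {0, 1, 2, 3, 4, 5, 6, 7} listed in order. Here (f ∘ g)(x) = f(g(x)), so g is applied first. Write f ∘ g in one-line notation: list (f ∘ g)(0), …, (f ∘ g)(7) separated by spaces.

Chase each element through g then f: 0 → 5 → 5; 1 → 4 → 4; 2 → 1 → 3; 3 → 7 → 0; 4 → 0 → 6; 5 → 2 → 2; 6 → 3 → 7; 7 → 6 → 1.
So f ∘ g in one-line form is 5 4 3 0 6 2 7 1.

5 4 3 0 6 2 7 1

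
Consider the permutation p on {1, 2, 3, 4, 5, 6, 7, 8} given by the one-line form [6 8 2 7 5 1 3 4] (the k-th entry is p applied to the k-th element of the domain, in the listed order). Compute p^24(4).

8

Tracing 4 → 7 → … returns to 4 after 5 steps, so 4 lies in a 5-cycle (2 8 4 7 3).
Since the cycle has length 5, p^24 acts on it the same as p^4 (24 mod 5 = 4).
Stepping 4 places around the cycle: 4 → 7 → 3 → 2 → 8.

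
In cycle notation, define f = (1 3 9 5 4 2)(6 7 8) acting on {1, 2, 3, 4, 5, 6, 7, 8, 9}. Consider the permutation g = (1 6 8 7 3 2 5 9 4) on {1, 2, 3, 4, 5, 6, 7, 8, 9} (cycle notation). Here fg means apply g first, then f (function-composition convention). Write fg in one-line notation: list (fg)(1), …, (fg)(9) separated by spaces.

(fg)(x) = f(g(x)). Computing each image: f(g(1)) = f(6) = 7, f(g(2)) = f(5) = 4, f(g(3)) = f(2) = 1, f(g(4)) = f(1) = 3, f(g(5)) = f(9) = 5, f(g(6)) = f(8) = 6, f(g(7)) = f(3) = 9, f(g(8)) = f(7) = 8, f(g(9)) = f(4) = 2.
Hence fg = [7 4 1 3 5 6 9 8 2].

7 4 1 3 5 6 9 8 2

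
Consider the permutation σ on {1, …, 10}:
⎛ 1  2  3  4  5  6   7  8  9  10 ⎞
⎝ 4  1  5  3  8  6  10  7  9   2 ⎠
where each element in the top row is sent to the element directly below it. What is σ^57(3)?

Tracing 3 → 5 → … returns to 3 after 8 steps, so 3 lies in an 8-cycle (1 4 3 5 8 7 10 2).
On an 8-cycle, σ^8 is the identity, so σ^57 = σ^1 there (57 ≡ 1 mod 8).
Advancing 1 step from 3: 3 → 5.

5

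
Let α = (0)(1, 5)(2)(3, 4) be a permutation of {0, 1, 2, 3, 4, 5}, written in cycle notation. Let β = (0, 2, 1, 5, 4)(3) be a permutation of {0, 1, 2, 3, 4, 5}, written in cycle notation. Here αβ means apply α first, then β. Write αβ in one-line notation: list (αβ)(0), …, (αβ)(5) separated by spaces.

(αβ)(x) = β(α(x)). Computing each image: β(α(0)) = β(0) = 2, β(α(1)) = β(5) = 4, β(α(2)) = β(2) = 1, β(α(3)) = β(4) = 0, β(α(4)) = β(3) = 3, β(α(5)) = β(1) = 5.
Hence αβ = [2 4 1 0 3 5].

2 4 1 0 3 5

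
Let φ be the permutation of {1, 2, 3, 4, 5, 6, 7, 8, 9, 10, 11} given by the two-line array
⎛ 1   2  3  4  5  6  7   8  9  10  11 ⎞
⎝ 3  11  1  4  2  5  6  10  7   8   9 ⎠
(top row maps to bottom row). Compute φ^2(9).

6

Tracing 9 → 7 → … returns to 9 after 6 steps, so 9 lies in a 6-cycle (2 11 9 7 6 5).
Stepping 2 places around the cycle: 9 → 7 → 6.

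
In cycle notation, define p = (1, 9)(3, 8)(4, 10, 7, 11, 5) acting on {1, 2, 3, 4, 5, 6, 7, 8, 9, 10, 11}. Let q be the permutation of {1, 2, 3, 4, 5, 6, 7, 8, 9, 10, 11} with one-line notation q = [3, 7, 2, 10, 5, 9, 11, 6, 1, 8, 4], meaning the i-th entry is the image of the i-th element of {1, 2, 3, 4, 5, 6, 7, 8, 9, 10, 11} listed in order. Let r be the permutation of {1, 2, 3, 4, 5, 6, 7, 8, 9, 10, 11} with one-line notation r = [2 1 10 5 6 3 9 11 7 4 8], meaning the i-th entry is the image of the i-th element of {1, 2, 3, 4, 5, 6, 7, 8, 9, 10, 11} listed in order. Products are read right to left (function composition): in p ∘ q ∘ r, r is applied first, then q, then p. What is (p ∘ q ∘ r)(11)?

(p ∘ q ∘ r)(11) = p(q(r(11))). r(11) = 8, then q(8) = 6, then p(6) = 6, so the result is 6.

6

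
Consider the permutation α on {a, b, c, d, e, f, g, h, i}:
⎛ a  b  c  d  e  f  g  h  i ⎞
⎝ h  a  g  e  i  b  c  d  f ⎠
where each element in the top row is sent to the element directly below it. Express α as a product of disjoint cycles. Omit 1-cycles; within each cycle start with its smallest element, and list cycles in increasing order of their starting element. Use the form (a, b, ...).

Start at a and follow images: a → h → d → e → i → f → b → a, giving the cycle (a, h, d, e, i, f, b).
Repeating from the next unused element and collecting all non-trivial cycles gives (a, h, d, e, i, f, b)(c, g).

(a, h, d, e, i, f, b)(c, g)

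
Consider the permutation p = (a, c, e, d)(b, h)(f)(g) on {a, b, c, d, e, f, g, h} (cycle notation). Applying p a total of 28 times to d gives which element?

d lies in the 4-cycle (a, c, e, d).
Powers repeat with period 4 on this cycle, and 28 mod 4 = 0, so p^28(d) = p^0(d).
So p^28(d) = d.

d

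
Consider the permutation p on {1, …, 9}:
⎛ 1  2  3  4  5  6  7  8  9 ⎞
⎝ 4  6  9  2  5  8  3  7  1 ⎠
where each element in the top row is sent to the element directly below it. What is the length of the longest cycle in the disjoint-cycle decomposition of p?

Decomposing into disjoint cycles gives (1 4 2 6 8 7 3 9); the longest has length 8.

8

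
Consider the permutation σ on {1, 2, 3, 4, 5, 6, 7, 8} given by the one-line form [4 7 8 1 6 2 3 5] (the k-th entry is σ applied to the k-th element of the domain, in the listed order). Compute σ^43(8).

Tracing 8 → 5 → … returns to 8 after 6 steps, so 8 lies in a 6-cycle (2 7 3 8 5 6).
Since the cycle has length 6, σ^43 acts on it the same as σ^1 (43 mod 6 = 1).
Stepping 1 place around the cycle: 8 → 5.

5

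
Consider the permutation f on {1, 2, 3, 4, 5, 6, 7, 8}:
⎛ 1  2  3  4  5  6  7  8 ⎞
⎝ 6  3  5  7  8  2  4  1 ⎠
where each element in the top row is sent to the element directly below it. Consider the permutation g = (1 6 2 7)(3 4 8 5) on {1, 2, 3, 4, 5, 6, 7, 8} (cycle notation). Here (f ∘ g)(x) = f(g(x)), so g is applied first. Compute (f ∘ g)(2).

g(2) = 7, then f(7) = 4; composing gives (f ∘ g)(2) = 4.

4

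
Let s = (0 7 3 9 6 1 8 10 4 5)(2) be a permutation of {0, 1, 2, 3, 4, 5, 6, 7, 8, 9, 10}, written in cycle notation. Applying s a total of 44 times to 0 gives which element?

6

0 lies in the 10-cycle (0 7 3 9 6 1 8 10 4 5).
On a 10-cycle, s^10 is the identity, so s^44 = s^4 there (44 ≡ 4 mod 10).
Stepping 4 places around the cycle: 0 → 7 → 3 → 9 → 6.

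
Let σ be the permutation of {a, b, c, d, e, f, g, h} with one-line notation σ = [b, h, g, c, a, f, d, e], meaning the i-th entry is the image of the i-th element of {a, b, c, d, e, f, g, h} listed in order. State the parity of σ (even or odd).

odd

In disjoint-cycle form the cycle lengths are 4, 3, 1.
A cycle of length ℓ contributes ℓ−1 transpositions, so σ is a product of 3 + 2 = 5 transpositions — odd.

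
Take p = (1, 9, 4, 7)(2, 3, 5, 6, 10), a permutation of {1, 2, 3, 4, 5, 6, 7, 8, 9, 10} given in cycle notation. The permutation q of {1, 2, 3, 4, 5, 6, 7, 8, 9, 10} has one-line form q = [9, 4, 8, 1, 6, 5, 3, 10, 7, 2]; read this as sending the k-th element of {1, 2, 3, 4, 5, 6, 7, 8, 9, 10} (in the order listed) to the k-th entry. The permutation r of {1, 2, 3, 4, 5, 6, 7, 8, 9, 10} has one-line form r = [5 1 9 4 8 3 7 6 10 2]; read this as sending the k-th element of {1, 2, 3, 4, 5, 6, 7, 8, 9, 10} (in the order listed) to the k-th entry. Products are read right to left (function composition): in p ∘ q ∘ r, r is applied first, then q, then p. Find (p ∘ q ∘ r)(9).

Apply the permutations in order: r(9) = 10, then q(10) = 2, then p(2) = 3. So (p ∘ q ∘ r)(9) = 3.

3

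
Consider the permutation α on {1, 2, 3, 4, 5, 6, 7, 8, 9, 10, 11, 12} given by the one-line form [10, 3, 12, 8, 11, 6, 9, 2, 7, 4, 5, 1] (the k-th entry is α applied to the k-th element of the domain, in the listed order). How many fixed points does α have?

The fixed points (elements with α(x) = x) are {6}, so there is 1.

1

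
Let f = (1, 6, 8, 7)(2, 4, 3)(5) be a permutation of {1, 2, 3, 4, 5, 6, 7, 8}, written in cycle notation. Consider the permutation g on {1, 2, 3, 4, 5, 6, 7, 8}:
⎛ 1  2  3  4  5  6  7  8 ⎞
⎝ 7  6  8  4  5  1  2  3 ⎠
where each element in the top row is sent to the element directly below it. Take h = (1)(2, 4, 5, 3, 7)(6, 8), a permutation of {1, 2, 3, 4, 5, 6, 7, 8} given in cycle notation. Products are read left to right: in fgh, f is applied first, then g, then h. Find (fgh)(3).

Chase 3: f(3) = 2; g(2) = 6; h(6) = 8. Hence (fgh)(3) = 8.

8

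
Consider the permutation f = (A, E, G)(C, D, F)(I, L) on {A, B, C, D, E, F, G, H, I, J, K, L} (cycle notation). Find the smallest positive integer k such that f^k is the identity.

The cycle type of f is (3, 3, 2, 1, 1, 1, 1).
Since disjoint cycles commute, ord(f) = lcm(3, 3, 2) = 6.

6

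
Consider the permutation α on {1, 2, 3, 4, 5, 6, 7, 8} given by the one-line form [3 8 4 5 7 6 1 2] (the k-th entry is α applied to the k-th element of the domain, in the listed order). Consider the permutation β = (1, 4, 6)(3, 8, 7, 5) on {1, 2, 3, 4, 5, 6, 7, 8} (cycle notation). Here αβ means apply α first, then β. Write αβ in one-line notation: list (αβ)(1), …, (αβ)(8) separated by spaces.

8 7 6 3 5 1 4 2

(αβ)(x) = β(α(x)). Computing each image: β(α(1)) = β(3) = 8, β(α(2)) = β(8) = 7, β(α(3)) = β(4) = 6, β(α(4)) = β(5) = 3, β(α(5)) = β(7) = 5, β(α(6)) = β(6) = 1, β(α(7)) = β(1) = 4, β(α(8)) = β(2) = 2.
Hence αβ = [8 7 6 3 5 1 4 2].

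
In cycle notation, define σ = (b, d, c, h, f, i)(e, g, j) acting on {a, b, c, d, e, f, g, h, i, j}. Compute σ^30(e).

e lies in the 3-cycle (e, g, j).
Since the cycle has length 3, σ^30 acts on it the same as σ^0 (30 mod 3 = 0).
So σ^30(e) = e.

e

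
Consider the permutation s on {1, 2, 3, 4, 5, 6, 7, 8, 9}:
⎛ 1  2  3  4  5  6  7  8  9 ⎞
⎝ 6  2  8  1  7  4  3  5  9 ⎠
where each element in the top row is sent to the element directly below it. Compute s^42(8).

Tracing 8 → 5 → … returns to 8 after 4 steps, so 8 lies in a 4-cycle (3, 8, 5, 7).
Powers repeat with period 4 on this cycle, and 42 mod 4 = 2, so s^42(8) = s^2(8).
Advancing 2 steps from 8: 8 → 5 → 7.

7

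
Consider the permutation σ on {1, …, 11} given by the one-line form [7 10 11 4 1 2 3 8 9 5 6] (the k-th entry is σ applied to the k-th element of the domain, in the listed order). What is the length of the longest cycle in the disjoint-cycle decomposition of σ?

8

Decomposing into disjoint cycles gives (1 7 3 11 6 2 10 5); the longest has length 8.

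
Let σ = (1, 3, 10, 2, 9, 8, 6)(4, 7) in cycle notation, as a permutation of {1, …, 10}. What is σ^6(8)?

9

8 lies in the 7-cycle (1, 3, 10, 2, 9, 8, 6).
Advancing 6 steps from 8: 8 → 6 → 1 → 3 → 10 → 2 → 9.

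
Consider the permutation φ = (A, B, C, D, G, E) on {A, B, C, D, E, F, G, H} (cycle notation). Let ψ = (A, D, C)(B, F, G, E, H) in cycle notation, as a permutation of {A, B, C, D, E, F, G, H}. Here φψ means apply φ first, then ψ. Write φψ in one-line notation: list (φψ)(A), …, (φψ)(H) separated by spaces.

(φψ)(x) = ψ(φ(x)). Computing each image: ψ(φ(A)) = ψ(B) = F, ψ(φ(B)) = ψ(C) = A, ψ(φ(C)) = ψ(D) = C, ψ(φ(D)) = ψ(G) = E, ψ(φ(E)) = ψ(A) = D, ψ(φ(F)) = ψ(F) = G, ψ(φ(G)) = ψ(E) = H, ψ(φ(H)) = ψ(H) = B.
Hence φψ = [F A C E D G H B].

F A C E D G H B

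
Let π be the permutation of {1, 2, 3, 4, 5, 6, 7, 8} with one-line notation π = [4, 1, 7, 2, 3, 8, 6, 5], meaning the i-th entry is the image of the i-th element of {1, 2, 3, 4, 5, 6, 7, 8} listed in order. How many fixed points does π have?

0

No element satisfies π(x) = x, so there are 0 fixed points.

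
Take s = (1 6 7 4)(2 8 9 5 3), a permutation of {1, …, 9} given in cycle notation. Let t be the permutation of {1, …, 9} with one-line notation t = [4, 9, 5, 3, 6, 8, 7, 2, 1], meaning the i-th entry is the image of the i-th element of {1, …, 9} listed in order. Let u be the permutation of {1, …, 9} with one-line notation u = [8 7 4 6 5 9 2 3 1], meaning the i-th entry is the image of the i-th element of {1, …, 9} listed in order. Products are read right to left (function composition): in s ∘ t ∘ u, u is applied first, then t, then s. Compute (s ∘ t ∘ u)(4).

Apply the permutations in order: u(4) = 6, then t(6) = 8, then s(8) = 9. So (s ∘ t ∘ u)(4) = 9.

9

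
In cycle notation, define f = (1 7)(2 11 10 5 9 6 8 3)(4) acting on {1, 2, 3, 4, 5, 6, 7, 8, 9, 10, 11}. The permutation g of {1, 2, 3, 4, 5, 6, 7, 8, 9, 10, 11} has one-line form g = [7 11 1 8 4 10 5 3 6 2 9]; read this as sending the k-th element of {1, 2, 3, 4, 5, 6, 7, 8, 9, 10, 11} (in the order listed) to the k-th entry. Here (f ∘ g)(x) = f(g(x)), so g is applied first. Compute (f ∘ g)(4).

3

First apply g: g(4) = 8, then f(8) = 3. Thus (f ∘ g)(4) = 3.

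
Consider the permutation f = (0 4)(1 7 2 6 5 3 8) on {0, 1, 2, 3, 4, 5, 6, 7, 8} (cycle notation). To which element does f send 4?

4 appears in (0 4); the next entry (wrapping around) is 0.

0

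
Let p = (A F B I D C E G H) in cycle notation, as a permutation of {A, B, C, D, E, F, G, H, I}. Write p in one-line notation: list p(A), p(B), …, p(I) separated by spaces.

Each element maps to the next entry in its cycle (wrapping to the front): A→F, B→I, C→E, D→C, E→G, F→B, G→H, H→A, I→D.
Listing these in domain order gives F I E C G B H A D.

F I E C G B H A D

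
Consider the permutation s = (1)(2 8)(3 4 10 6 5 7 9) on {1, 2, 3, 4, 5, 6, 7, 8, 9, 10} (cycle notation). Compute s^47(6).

6 lies in the 7-cycle (3 4 10 6 5 7 9).
Since the cycle has length 7, s^47 acts on it the same as s^5 (47 mod 7 = 5).
Advancing 5 steps from 6: 6 → 5 → 7 → 9 → 3 → 4.

4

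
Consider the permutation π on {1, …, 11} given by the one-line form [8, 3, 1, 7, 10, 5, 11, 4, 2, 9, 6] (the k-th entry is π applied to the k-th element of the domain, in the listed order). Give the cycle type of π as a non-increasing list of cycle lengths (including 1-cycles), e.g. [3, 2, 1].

The disjoint cycles are (1, 8, 4, 7, 11, 6, 5, 10, 9, 2, 3), with lengths 11 in non-increasing order.

[11]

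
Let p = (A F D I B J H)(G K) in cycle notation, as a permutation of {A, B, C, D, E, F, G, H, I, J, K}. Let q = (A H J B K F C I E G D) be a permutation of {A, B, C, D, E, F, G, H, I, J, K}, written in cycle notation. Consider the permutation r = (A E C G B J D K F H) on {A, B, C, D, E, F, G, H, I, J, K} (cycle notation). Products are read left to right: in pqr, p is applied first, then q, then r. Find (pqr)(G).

(pqr)(G) = r(q(p(G))). p(G) = K, then q(K) = F, then r(F) = H, so the result is H.

H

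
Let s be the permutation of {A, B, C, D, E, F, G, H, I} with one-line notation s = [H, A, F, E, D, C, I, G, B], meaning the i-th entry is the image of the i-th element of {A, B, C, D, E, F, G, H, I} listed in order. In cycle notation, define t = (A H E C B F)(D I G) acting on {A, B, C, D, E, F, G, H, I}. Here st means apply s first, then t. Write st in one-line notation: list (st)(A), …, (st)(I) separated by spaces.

For each element, apply s then t: A → H → E; B → A → H; C → F → A; D → E → C; E → D → I; F → C → B; G → I → G; H → G → D; I → B → F.
So st in one-line form is E H A C I B G D F.

E H A C I B G D F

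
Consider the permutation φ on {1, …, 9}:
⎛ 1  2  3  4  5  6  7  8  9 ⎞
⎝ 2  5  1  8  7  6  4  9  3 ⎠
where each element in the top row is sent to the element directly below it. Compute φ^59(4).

Tracing 4 → 8 → … returns to 4 after 8 steps, so 4 lies in an 8-cycle (1 2 5 7 4 8 9 3).
On an 8-cycle, φ^8 is the identity, so φ^59 = φ^3 there (59 ≡ 3 mod 8).
Stepping 3 places around the cycle: 4 → 8 → 9 → 3.

3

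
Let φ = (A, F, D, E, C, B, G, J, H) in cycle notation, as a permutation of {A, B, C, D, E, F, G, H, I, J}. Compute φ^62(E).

E lies in the 9-cycle (A, F, D, E, C, B, G, J, H).
On a 9-cycle, φ^9 is the identity, so φ^62 = φ^8 there (62 ≡ 8 mod 9).
Stepping 8 places around the cycle: E → C → B → G → J → H → A → F → D.

D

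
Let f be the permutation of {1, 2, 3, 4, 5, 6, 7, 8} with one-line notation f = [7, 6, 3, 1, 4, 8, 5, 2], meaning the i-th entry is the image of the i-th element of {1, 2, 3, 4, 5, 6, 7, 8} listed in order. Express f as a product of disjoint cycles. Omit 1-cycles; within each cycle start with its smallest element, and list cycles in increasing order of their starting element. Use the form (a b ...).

Iterating f from 1 gives 1 → 7 → 5 → 4 → 1; that is the 4-cycle (1 7 5 4).
Repeating from the next unused element and collecting all non-trivial cycles gives (1 7 5 4)(2 6 8).

(1 7 5 4)(2 6 8)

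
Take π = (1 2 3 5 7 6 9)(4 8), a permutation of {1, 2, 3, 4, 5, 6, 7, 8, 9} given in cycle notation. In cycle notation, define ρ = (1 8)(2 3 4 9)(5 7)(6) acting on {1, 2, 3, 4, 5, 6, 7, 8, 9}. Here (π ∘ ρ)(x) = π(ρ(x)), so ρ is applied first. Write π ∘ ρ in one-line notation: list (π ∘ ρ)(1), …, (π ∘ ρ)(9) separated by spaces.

(π ∘ ρ)(x) = π(ρ(x)). Computing each image: π(ρ(1)) = π(8) = 4, π(ρ(2)) = π(3) = 5, π(ρ(3)) = π(4) = 8, π(ρ(4)) = π(9) = 1, π(ρ(5)) = π(7) = 6, π(ρ(6)) = π(6) = 9, π(ρ(7)) = π(5) = 7, π(ρ(8)) = π(1) = 2, π(ρ(9)) = π(2) = 3.
Hence π ∘ ρ = [4 5 8 1 6 9 7 2 3].

4 5 8 1 6 9 7 2 3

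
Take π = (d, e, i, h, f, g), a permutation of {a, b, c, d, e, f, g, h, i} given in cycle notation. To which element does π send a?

a does not appear in any cycle of π, so it is a fixed point: π(a) = a.

a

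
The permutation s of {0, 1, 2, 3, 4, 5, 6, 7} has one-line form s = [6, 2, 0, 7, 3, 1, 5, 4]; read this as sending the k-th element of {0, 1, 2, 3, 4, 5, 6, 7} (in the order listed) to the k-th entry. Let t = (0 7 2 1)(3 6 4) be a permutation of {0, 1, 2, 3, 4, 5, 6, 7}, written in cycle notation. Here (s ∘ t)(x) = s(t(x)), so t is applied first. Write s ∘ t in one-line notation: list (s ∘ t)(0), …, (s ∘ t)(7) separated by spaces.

(s ∘ t)(x) = s(t(x)). Computing each image: s(t(0)) = s(7) = 4, s(t(1)) = s(0) = 6, s(t(2)) = s(1) = 2, s(t(3)) = s(6) = 5, s(t(4)) = s(3) = 7, s(t(5)) = s(5) = 1, s(t(6)) = s(4) = 3, s(t(7)) = s(2) = 0.
Hence s ∘ t = [4 6 2 5 7 1 3 0].

4 6 2 5 7 1 3 0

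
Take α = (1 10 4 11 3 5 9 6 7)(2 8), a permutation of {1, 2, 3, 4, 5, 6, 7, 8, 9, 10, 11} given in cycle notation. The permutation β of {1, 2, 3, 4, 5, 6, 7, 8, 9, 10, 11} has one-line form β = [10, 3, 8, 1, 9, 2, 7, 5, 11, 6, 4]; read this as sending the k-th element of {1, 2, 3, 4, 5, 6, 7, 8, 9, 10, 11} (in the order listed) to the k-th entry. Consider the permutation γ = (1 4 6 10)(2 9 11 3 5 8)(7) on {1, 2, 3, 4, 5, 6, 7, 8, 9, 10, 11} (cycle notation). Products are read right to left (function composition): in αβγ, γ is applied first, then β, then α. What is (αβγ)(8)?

5

Chase 8: γ(8) = 2; β(2) = 3; α(3) = 5. Hence (αβγ)(8) = 5.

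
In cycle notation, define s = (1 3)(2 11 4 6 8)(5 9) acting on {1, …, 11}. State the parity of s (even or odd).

even

The cycle lengths are 5, 2, 2, 1, 1.
A cycle of length ℓ contributes ℓ−1 transpositions, so s is a product of 4 + 1 + 1 = 6 transpositions — even.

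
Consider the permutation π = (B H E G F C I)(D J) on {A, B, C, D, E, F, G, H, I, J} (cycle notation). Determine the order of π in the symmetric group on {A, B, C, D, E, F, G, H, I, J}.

The disjoint cycles have lengths 7, 2, 1.
Since disjoint cycles commute, ord(π) = lcm(7, 2) = 14.

14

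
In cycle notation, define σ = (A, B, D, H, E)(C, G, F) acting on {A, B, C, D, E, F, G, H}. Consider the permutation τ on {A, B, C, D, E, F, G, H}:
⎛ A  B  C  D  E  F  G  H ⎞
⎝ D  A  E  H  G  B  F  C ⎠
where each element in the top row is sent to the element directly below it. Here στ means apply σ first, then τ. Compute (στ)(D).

(στ)(D) = τ(σ(D)). σ(D) = H, then τ(H) = C. So (στ)(D) = C.

C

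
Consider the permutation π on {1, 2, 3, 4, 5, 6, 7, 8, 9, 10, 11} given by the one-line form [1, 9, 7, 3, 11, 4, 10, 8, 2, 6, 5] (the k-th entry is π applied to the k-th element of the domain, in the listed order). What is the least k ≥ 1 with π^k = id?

10

Decomposing into disjoint cycles gives cycle lengths 5, 2, 2, 1, 1.
The order of π is the least common multiple of its cycle lengths: lcm(5, 2, 2) = 10.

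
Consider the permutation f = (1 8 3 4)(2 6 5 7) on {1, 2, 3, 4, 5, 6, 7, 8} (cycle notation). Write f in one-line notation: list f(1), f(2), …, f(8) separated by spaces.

8 6 4 1 7 5 2 3

Each element maps to the next entry in its cycle (wrapping to the front): 1→8, 2→6, 3→4, 4→1, 5→7, 6→5, 7→2, 8→3.
Listing these in domain order gives 8 6 4 1 7 5 2 3.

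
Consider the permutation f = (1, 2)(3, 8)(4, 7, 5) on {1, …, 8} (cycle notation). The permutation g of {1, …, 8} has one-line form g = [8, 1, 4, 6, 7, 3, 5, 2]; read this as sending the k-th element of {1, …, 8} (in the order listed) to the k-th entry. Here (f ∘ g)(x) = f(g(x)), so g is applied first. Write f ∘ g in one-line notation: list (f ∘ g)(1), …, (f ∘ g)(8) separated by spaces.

3 2 7 6 5 8 4 1

Chase each element through g then f: 1 → 8 → 3; 2 → 1 → 2; 3 → 4 → 7; 4 → 6 → 6; 5 → 7 → 5; 6 → 3 → 8; 7 → 5 → 4; 8 → 2 → 1.
Collecting the images, f ∘ g = [3 2 7 6 5 8 4 1].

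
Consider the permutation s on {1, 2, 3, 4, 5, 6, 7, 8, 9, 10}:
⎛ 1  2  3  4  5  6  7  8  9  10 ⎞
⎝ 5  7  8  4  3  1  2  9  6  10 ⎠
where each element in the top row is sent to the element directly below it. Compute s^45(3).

6

Tracing 3 → 8 → … returns to 3 after 6 steps, so 3 lies in a 6-cycle (1, 5, 3, 8, 9, 6).
Since the cycle has length 6, s^45 acts on it the same as s^3 (45 mod 6 = 3).
Advancing 3 steps from 3: 3 → 8 → 9 → 6.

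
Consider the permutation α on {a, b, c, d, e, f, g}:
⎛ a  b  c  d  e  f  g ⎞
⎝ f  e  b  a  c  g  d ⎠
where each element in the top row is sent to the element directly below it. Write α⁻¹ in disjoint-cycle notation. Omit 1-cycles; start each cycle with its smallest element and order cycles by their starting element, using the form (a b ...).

(a d g f)(b c e)

The cycle decomposition of α is (a f g d)(b e c).
The inverse reverses every cycle; in canonical form, α⁻¹ = (a d g f)(b c e).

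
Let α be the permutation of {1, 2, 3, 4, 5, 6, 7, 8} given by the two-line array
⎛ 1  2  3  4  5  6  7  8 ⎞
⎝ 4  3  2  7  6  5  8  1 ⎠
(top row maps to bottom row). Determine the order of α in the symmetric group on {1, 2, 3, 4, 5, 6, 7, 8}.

4

The disjoint-cycle form of α has cycle lengths 4, 2, 2.
Since disjoint cycles commute, ord(α) = lcm(4, 2, 2) = 4.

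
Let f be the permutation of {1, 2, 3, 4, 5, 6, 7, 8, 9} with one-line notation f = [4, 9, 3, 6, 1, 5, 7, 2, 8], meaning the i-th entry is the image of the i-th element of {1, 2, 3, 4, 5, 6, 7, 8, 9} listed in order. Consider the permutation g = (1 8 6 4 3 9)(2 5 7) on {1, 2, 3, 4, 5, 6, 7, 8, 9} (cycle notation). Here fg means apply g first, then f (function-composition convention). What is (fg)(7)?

9

g(7) = 2, then f(2) = 9; composing gives (fg)(7) = 9.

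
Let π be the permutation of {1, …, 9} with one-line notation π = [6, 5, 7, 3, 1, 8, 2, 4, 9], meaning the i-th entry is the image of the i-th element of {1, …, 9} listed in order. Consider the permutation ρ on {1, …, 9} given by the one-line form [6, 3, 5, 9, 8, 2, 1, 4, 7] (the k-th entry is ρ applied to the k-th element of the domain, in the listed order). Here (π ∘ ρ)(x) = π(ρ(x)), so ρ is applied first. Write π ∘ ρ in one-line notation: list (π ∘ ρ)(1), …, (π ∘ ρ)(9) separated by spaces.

(π ∘ ρ)(x) = π(ρ(x)). Computing each image: π(ρ(1)) = π(6) = 8, π(ρ(2)) = π(3) = 7, π(ρ(3)) = π(5) = 1, π(ρ(4)) = π(9) = 9, π(ρ(5)) = π(8) = 4, π(ρ(6)) = π(2) = 5, π(ρ(7)) = π(1) = 6, π(ρ(8)) = π(4) = 3, π(ρ(9)) = π(7) = 2.
Hence π ∘ ρ = [8 7 1 9 4 5 6 3 2].

8 7 1 9 4 5 6 3 2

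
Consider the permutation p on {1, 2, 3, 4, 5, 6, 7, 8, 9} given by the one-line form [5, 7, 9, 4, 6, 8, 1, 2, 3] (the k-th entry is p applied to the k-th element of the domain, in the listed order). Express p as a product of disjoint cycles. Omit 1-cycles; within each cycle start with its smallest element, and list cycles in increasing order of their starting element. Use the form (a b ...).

(1 5 6 8 2 7)(3 9)

From 1: 1 → 5 → 6 → 8 → 2 → 7 → 1, closing the cycle (1 5 6 8 2 7).
Repeating from the next unused element and collecting all non-trivial cycles gives (1 5 6 8 2 7)(3 9).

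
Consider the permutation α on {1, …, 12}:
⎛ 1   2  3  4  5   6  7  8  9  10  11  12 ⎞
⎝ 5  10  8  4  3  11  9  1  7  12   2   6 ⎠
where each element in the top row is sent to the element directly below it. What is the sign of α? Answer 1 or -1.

1

In disjoint-cycle form the cycle lengths are 5, 4, 2, 1.
A cycle of length ℓ contributes ℓ−1 transpositions, so α is a product of 4 + 3 + 1 = 8 transpositions — even.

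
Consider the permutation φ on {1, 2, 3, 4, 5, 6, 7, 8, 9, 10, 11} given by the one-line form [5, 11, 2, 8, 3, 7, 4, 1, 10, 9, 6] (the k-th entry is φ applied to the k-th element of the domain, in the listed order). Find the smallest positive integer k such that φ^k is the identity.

Writing φ as disjoint cycles, the cycle lengths are 9, 2.
The order of φ is the least common multiple of its cycle lengths: lcm(9, 2) = 18.

18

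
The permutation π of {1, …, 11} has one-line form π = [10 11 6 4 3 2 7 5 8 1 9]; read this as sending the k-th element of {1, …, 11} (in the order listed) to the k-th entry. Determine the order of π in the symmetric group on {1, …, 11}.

14

The disjoint-cycle form of π has cycle lengths 7, 2, 1, 1.
Since disjoint cycles commute, ord(π) = lcm(7, 2) = 14.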